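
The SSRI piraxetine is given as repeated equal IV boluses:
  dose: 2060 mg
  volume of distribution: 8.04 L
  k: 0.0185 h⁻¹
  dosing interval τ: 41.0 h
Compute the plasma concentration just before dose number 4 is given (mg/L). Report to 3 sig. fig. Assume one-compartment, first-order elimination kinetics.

C₀ per dose = Dose / Vd = 2060 / 8.04 = 256.2 mg/L
Fraction remaining after one interval: r = e^(−kτ) = e^(−0.01850 × 41.0) = 0.4684
Before dose 4, 3 doses have been given (aged 1τ, 2τ, 3τ).
C_trough = C₀ × (r + r² + … + r^3) = C₀ × r(1−r^3)/(1−r)
        = 256.2 × 0.4684 × (1 − 0.1028) / (1 − 0.4684) = 202.5 mg/L

203 mg/L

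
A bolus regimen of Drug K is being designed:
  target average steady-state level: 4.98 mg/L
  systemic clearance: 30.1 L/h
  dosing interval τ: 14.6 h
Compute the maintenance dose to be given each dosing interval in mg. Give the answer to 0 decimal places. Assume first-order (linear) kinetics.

2189 mg

At steady state, Dose/τ = Css × CL.
Dose = Css × CL × τ = 4.98 × 30.10 × 14.6 = 2189 mg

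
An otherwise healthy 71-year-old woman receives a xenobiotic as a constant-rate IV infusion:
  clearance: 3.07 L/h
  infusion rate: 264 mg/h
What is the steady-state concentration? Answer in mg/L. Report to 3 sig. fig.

At steady state Css = R₀ / CL = 264 / 3.070 = 85.99 mg/L

86.0 mg/L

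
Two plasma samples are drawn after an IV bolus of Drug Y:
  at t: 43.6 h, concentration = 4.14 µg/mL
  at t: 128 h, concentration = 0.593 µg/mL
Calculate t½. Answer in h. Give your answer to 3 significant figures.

k = ln(C₁/C₂) / (t₂ − t₁) = ln(4.14/0.593) / (128 − 43.6)
  = 1.943 / 84.40 = 0.02302 h⁻¹
t½ = ln2 / k = 0.693147 / 0.02302 = 30.11 h

30.1 h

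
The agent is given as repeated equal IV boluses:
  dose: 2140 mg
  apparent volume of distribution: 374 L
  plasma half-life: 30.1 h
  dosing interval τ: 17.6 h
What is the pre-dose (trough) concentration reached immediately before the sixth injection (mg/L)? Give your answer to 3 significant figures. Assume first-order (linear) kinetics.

9.94 mg/L

C₀ per dose = Dose / Vd = 2140 / 374 = 5.722 mg/L
k = ln2 / t½ = 0.693147 / 30.1 = 0.02303 h⁻¹
Fraction remaining after one interval: r = e^(−kτ) = e^(−0.02303 × 17.6) = 0.6668
Before dose 6, 5 doses have been given (aged 1τ, 2τ, 3τ, 4τ, 5τ).
C_trough = C₀ × (r + r² + … + r^5) = C₀ × r(1−r^5)/(1−r)
        = 5.722 × 0.6668 × (1 − 0.1318) / (1 − 0.6668) = 9.942 mg/L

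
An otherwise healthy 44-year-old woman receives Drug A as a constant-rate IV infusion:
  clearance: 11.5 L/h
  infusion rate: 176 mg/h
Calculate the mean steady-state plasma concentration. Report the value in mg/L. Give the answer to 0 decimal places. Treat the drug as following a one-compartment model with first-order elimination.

At steady state Css = R₀ / CL = 176 / 11.50 = 15.30 mg/L

15 mg/L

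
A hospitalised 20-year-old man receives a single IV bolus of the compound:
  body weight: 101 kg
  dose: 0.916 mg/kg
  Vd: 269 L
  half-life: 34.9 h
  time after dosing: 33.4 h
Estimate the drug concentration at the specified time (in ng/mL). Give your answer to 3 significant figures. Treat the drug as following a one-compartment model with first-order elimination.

Total dose = 0.916 × 101 = 92.52 mg
C₀ = Dose / Vd = 92.52 / 269 = 0.3439 mg/L
k = ln2 / t½ = 0.693147 / 34.9 = 0.01986 h⁻¹
C = C₀ · e^(−k·t) = 0.3439 × e^(−0.01986 × 33.4)
  = 0.3439 × 0.5151 = 0.1771 mg/L
Convert: 0.1771 mg/L × 1000 = 177.1 ng/mL

177 ng/mL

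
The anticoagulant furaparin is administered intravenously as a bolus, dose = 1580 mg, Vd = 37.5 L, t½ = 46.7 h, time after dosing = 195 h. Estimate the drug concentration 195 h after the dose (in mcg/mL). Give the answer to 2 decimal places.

C₀ = Dose / Vd = 1580 / 37.5 = 42.13 mg/L
k = ln2 / t½ = 0.693147 / 46.7 = 0.01484 h⁻¹
C = C₀ · e^(−k·t) = 42.13 × e^(−0.01484 × 195)
  = 42.13 × 0.05537 = 2.333 mg/L
(2.333 mg/L = 2.333 mcg/mL)

2.33 mcg/mL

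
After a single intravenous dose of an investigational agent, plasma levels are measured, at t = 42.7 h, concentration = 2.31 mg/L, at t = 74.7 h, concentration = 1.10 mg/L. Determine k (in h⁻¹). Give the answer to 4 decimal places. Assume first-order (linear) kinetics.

0.0232 h⁻¹

k = ln(C₁/C₂) / (t₂ − t₁) = ln(2.31/1.10) / (74.7 − 42.7)
  = 0.7419 / 32.00 = 0.02318 h⁻¹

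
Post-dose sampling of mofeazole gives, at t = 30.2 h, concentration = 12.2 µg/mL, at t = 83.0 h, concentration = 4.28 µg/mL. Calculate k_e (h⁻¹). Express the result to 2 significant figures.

0.020 h⁻¹

k = ln(C₁/C₂) / (t₂ − t₁) = ln(12.2/4.28) / (83.0 − 30.2)
  = 1.047 / 52.80 = 0.01983 h⁻¹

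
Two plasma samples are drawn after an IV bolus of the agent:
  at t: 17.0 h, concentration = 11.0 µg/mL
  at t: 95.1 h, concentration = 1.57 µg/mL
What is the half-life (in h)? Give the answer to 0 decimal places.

28 h

k = ln(C₁/C₂) / (t₂ − t₁) = ln(11.0/1.57) / (95.1 − 17.0)
  = 1.947 / 78.10 = 0.02493 h⁻¹
t½ = ln2 / k = 0.693147 / 0.02493 = 27.80 h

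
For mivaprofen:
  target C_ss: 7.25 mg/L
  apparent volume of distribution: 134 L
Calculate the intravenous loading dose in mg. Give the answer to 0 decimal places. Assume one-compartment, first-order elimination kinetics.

LD = Css × Vd = 7.25 × 134 = 971.5 mg

972 mg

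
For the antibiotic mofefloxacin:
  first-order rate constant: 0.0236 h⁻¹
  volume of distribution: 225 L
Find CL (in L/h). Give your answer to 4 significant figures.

5.310 L/h

CL = k × Vd = 0.0236 × 225 = 5.310 L/h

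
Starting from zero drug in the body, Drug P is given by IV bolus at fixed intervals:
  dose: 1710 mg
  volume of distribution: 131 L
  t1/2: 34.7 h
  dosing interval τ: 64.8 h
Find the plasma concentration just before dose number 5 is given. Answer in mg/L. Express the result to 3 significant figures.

C₀ per dose = Dose / Vd = 1710 / 131 = 13.05 mg/L
k = ln2 / t½ = 0.693147 / 34.7 = 0.01998 h⁻¹
Fraction remaining after one interval: r = e^(−kτ) = e^(−0.01998 × 64.8) = 0.2740
Before dose 5, 4 doses have been given (aged 1τ, 2τ, 3τ, 4τ).
C_trough = C₀ × (r + r² + … + r^4) = C₀ × r(1−r^4)/(1−r)
        = 13.05 × 0.2740 × (1 − 0.005636) / (1 − 0.2740) = 4.897 mg/L

4.90 mg/L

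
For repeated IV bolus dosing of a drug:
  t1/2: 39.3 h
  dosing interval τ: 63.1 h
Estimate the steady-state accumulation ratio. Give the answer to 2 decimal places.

1.49

k = ln2 / t½ = 0.693147 / 39.3 = 0.01764 h⁻¹
e^(−kτ) = e^(−0.01764 × 63.1) = 0.3285
Accumulation ratio R = 1 / (1 − e^(−kτ)) = 1 / (1 − 0.3285) = 1.489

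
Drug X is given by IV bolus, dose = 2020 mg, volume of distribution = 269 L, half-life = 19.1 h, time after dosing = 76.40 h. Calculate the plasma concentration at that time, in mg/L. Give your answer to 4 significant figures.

0.4693 mg/L

C₀ = Dose / Vd = 2020 / 269 = 7.509 mg/L
k = ln2 / t½ = 0.693147 / 19.1 = 0.03629 h⁻¹
t / t½ = 76.40 / 19.1 = 4 half-lives
C = C₀ × (1/2)^4 = 7.509 × 0.06250 = 0.4693 mg/L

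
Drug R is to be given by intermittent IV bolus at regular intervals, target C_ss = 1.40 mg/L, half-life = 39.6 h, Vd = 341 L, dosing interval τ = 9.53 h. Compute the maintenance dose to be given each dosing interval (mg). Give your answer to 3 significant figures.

k = ln2 / t½ = 0.693147 / 39.6 = 0.01750 h⁻¹
CL = k × Vd = 0.01750 × 341 = 5.968 L/h
At steady state, Dose/τ = Css × CL.
Dose = Css × CL × τ = 1.40 × 5.968 × 9.53 = 79.63 mg

79.6 mg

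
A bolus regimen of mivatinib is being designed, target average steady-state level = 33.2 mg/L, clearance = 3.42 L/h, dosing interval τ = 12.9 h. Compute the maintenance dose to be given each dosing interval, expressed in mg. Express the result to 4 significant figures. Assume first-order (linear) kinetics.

At steady state, Dose/τ = Css × CL.
Dose = Css × CL × τ = 33.2 × 3.420 × 12.9 = 1465 mg

1465 mg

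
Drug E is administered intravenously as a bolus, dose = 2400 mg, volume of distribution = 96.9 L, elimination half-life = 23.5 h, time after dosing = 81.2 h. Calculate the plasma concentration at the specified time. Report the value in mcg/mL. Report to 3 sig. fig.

C₀ = Dose / Vd = 2400 / 96.9 = 24.77 mg/L
k = ln2 / t½ = 0.693147 / 23.5 = 0.02950 h⁻¹
C = C₀ · e^(−k·t) = 24.77 × e^(−0.02950 × 81.2)
  = 24.77 × 0.09114 = 2.258 mg/L
(2.258 mg/L = 2.258 mcg/mL)

2.26 mcg/mL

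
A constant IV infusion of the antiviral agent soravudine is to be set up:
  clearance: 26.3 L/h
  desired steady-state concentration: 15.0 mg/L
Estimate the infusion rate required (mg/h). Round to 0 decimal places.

395 mg/h

At steady state, infusion rate R₀ = Css × CL = 15.0 × 26.30 = 394.5 mg/h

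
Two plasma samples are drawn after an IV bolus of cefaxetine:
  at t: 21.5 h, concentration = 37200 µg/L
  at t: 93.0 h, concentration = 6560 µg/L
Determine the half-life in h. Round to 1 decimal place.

k = ln(C₁/C₂) / (t₂ − t₁) = ln(37200/6560) / (93.0 − 21.5)
  = 1.735 / 71.50 = 0.02427 h⁻¹
t½ = ln2 / k = 0.693147 / 0.02427 = 28.56 h

28.6 h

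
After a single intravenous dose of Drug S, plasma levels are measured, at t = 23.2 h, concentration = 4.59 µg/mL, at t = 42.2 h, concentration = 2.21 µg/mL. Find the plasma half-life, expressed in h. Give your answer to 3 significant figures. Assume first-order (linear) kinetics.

k = ln(C₁/C₂) / (t₂ − t₁) = ln(4.59/2.21) / (42.2 − 23.2)
  = 0.7309 / 19.00 = 0.03847 h⁻¹
t½ = ln2 / k = 0.693147 / 0.03847 = 18.02 h

18.0 h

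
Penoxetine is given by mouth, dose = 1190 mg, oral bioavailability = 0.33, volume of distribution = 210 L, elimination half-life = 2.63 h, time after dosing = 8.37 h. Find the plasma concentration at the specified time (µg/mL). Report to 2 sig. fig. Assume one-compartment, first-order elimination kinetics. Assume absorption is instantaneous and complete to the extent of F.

Amount reaching circulation = F × Dose = 0.33 × 1190 = 392.7 mg
C₀ = F·Dose / Vd = 392.7 / 210 = 1.870 mg/L
k = ln2 / t½ = 0.693147 / 2.63 = 0.2636 h⁻¹
C = C₀ · e^(−k·t) = 1.870 × e^(−0.2636 × 8.37)
  = 1.870 × 0.1101 = 0.2059 mg/L
(0.2059 mg/L = 0.2059 µg/mL)

0.21 µg/mL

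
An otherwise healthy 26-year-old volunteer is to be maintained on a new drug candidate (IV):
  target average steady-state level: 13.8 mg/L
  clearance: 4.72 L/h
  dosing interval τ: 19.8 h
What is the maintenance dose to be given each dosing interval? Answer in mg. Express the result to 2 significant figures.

At steady state, Dose/τ = Css × CL.
Dose = Css × CL × τ = 13.8 × 4.720 × 19.8 = 1290 mg

1300 mg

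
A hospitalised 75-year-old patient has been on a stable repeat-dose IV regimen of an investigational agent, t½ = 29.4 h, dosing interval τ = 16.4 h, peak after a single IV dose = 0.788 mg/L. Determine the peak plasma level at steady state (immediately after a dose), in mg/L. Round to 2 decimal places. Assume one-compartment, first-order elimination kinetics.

2.46 mg/L

k = ln2 / t½ = 0.693147 / 29.4 = 0.02358 h⁻¹
e^(−kτ) = e^(−0.02358 × 16.4) = 0.6793
Accumulation ratio R = 1 / (1 − e^(−kτ)) = 1 / (1 − 0.6793) = 3.118
Steady-state peak = C₀ × R = 0.788 × 3.118 = 2.457 mg/L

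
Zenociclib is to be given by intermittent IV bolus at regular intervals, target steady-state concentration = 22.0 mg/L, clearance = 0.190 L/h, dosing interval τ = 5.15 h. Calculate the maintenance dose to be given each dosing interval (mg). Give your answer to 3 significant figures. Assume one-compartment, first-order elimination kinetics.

21.5 mg

At steady state, Dose/τ = Css × CL.
Dose = Css × CL × τ = 22.0 × 0.1900 × 5.15 = 21.53 mg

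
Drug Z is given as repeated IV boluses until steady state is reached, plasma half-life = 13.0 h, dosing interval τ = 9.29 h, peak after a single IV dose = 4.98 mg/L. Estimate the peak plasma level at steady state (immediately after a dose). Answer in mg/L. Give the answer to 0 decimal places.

13 mg/L

k = ln2 / t½ = 0.693147 / 13.0 = 0.05332 h⁻¹
e^(−kτ) = e^(−0.05332 × 9.29) = 0.6094
Accumulation ratio R = 1 / (1 − e^(−kτ)) = 1 / (1 − 0.6094) = 2.560
Steady-state peak = C₀ × R = 4.98 × 2.560 = 12.75 mg/L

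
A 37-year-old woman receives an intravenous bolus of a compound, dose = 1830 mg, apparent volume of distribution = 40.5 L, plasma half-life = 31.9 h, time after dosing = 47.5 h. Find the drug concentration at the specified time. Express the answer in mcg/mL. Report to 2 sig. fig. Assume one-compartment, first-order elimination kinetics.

16 mcg/mL

C₀ = Dose / Vd = 1830 / 40.5 = 45.19 mg/L
k = ln2 / t½ = 0.693147 / 31.9 = 0.02173 h⁻¹
C = C₀ · e^(−k·t) = 45.19 × e^(−0.02173 × 47.5)
  = 45.19 × 0.3562 = 16.10 mg/L
(16.10 mg/L = 16.10 mcg/mL)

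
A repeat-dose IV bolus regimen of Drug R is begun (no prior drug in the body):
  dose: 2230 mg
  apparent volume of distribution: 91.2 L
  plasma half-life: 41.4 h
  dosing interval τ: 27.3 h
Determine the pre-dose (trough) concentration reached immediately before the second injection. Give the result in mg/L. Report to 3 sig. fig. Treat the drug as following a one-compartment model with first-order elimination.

C₀ per dose = Dose / Vd = 2230 / 91.2 = 24.45 mg/L
k = ln2 / t½ = 0.693147 / 41.4 = 0.01674 h⁻¹
Fraction remaining after one interval: r = e^(−kτ) = e^(−0.01674 × 27.3) = 0.6332
Before dose 2, 1 dose has been given (aged 1τ).
C_trough = C₀ × r = 24.45 × 0.6332 = 15.48 mg/L

15.5 mg/L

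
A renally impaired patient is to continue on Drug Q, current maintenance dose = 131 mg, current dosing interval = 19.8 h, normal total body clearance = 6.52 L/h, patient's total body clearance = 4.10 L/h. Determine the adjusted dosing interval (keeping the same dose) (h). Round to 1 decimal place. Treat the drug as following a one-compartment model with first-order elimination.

To keep the same average steady-state level, dosing rate must scale with clearance.
CL ratio = 4.10 / 6.52 = 0.6288
New interval (same dose) = 19.8 / 0.6288 = 31.49 h

31.5 h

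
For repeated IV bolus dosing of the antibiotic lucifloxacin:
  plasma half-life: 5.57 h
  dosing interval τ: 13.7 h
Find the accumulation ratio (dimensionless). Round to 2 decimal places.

k = ln2 / t½ = 0.693147 / 5.57 = 0.1244 h⁻¹
e^(−kτ) = e^(−0.1244 × 13.7) = 0.1819
Accumulation ratio R = 1 / (1 − e^(−kτ)) = 1 / (1 − 0.1819) = 1.222

1.22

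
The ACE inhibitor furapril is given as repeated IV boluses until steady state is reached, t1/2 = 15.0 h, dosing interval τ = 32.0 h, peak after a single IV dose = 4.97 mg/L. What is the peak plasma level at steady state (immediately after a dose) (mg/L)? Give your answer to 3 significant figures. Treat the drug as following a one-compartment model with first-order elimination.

6.44 mg/L

k = ln2 / t½ = 0.693147 / 15.0 = 0.04621 h⁻¹
e^(−kτ) = e^(−0.04621 × 32.0) = 0.2279
Accumulation ratio R = 1 / (1 − e^(−kτ)) = 1 / (1 − 0.2279) = 1.295
Steady-state peak = C₀ × R = 4.97 × 1.295 = 6.436 mg/L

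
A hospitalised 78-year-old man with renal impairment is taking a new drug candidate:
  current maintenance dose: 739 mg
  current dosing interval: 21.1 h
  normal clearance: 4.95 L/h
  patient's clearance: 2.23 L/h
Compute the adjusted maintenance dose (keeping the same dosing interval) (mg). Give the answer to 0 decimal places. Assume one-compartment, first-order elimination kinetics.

To keep the same average steady-state level, dosing rate must scale with clearance.
CL ratio = 2.23 / 4.95 = 0.4505
New dose (same interval) = 739 × 0.4505 = 332.9 mg

333 mg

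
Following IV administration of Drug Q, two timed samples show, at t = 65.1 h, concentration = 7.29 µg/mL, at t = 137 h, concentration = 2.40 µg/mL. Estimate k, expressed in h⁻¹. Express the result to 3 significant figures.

k = ln(C₁/C₂) / (t₂ − t₁) = ln(7.29/2.40) / (137 − 65.1)
  = 1.111 / 71.90 = 0.01545 h⁻¹

0.0155 h⁻¹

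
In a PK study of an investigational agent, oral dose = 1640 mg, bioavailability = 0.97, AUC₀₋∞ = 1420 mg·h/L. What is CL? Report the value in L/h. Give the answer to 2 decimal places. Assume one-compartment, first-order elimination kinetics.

1.12 L/h

CL = F·Dose / AUC = 0.97 × 1640 / 1420 = 1.120 L/h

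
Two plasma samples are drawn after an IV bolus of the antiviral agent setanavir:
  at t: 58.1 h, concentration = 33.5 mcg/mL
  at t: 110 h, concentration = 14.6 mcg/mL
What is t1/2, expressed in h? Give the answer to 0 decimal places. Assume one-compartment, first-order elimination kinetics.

43 h

k = ln(C₁/C₂) / (t₂ − t₁) = ln(33.5/14.6) / (110 − 58.1)
  = 0.8305 / 51.90 = 0.01600 h⁻¹
t½ = ln2 / k = 0.693147 / 0.01600 = 43.32 h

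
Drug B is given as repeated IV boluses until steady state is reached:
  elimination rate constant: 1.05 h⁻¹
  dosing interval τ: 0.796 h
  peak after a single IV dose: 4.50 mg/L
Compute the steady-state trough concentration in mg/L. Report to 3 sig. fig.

3.44 mg/L

e^(−kτ) = e^(−1.050 × 0.796) = 0.4335
Accumulation ratio R = 1 / (1 − e^(−kτ)) = 1 / (1 − 0.4335) = 1.765
Steady-state trough = C₀ × R × e^(−kτ) = 4.50 × 1.765 × 0.4335 = 3.443 mg/L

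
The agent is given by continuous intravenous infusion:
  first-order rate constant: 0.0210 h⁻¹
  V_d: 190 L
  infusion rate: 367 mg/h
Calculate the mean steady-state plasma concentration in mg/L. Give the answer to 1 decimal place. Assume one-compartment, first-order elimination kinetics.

92.0 mg/L

CL = k × Vd = 0.02100 × 190 = 3.990 L/h
At steady state Css = R₀ / CL = 367 / 3.990 = 91.98 mg/L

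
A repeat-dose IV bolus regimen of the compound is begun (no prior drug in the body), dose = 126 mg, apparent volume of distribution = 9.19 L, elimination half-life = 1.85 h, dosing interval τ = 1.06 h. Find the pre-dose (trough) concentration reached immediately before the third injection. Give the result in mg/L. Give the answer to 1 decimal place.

15.4 mg/L

C₀ per dose = Dose / Vd = 126 / 9.19 = 13.71 mg/L
k = ln2 / t½ = 0.693147 / 1.85 = 0.3747 h⁻¹
Fraction remaining after one interval: r = e^(−kτ) = e^(−0.3747 × 1.06) = 0.6722
Before dose 3, 2 doses have been given (aged 1τ, 2τ).
C_trough = C₀ × (r + r²) = 13.71 × (0.6722 + 0.4519) = 15.41 mg/L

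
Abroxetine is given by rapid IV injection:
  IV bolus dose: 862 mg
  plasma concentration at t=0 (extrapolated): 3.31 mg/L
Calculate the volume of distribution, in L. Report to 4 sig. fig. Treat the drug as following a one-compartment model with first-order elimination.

Vd = Dose / C₀ = 862.0 / 3.31 = 260.4 L

260.4 L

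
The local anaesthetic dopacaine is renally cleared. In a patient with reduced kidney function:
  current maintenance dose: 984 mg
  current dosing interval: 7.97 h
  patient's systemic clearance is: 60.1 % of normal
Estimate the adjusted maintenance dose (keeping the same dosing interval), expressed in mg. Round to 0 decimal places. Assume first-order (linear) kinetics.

To keep the same average steady-state level, dosing rate must scale with clearance.
CL ratio = 60.1 / 100 = 0.6010
New dose (same interval) = 984 × 0.6010 = 591.4 mg

591 mg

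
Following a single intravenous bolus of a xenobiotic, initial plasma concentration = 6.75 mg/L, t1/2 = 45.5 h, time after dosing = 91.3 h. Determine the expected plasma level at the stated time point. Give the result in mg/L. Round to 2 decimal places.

k = ln2 / t½ = 0.693147 / 45.5 = 0.01523 h⁻¹
C = C₀ · e^(−k·t) = 6.750 × e^(−0.01523 × 91.3)
  = 6.750 × 0.2490 = 1.681 mg/L

1.68 mg/L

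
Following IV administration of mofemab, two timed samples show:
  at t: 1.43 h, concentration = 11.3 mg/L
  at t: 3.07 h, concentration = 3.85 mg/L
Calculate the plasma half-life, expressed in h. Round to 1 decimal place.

1.1 h

k = ln(C₁/C₂) / (t₂ − t₁) = ln(11.3/3.85) / (3.07 − 1.43)
  = 1.077 / 1.640 = 0.6567 h⁻¹
t½ = ln2 / k = 0.693147 / 0.6567 = 1.056 h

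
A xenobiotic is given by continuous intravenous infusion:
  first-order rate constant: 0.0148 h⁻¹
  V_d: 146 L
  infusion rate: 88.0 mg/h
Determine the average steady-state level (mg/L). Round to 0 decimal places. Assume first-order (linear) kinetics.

41 mg/L

CL = k × Vd = 0.01480 × 146 = 2.161 L/h
At steady state Css = R₀ / CL = 88.0 / 2.161 = 40.72 mg/L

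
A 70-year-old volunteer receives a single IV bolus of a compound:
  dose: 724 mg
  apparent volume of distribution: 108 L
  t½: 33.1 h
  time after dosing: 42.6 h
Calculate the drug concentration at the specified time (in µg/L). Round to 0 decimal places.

C₀ = Dose / Vd = 724.0 / 108 = 6.704 mg/L
k = ln2 / t½ = 0.693147 / 33.1 = 0.02094 h⁻¹
C = C₀ · e^(−k·t) = 6.704 × e^(−0.02094 × 42.6)
  = 6.704 × 0.4098 = 2.747 mg/L
Convert: 2.747 mg/L × 1000 = 2747 µg/L

2747 µg/L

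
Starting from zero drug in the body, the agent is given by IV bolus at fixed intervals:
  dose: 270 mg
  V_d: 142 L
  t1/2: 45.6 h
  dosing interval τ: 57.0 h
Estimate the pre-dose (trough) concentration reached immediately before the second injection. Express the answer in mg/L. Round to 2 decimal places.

C₀ per dose = Dose / Vd = 270 / 142 = 1.901 mg/L
k = ln2 / t½ = 0.693147 / 45.6 = 0.01520 h⁻¹
Fraction remaining after one interval: r = e^(−kτ) = e^(−0.01520 × 57.0) = 0.4205
Before dose 2, 1 dose has been given (aged 1τ).
C_trough = C₀ × r = 1.901 × 0.4205 = 0.7994 mg/L

0.80 mg/L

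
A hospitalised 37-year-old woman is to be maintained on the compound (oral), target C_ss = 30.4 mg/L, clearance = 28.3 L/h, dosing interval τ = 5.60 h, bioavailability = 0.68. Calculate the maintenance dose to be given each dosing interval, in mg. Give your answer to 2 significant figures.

7100 mg

At steady state, F × (Dose/τ) = Css × CL.
Dose = Css × CL × τ / F = 30.4 × 28.30 × 5.60 / 0.68 = 7085 mg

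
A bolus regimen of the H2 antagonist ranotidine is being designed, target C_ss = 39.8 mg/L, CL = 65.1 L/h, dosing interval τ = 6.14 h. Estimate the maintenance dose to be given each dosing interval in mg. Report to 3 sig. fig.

15900 mg

At steady state, Dose/τ = Css × CL.
Dose = Css × CL × τ = 39.8 × 65.10 × 6.14 = 15910 mg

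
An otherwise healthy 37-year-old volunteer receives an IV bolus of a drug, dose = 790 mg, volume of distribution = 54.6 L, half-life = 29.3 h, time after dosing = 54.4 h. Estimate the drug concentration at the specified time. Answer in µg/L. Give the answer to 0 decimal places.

C₀ = Dose / Vd = 790.0 / 54.6 = 14.47 mg/L
k = ln2 / t½ = 0.693147 / 29.3 = 0.02366 h⁻¹
C = C₀ · e^(−k·t) = 14.47 × e^(−0.02366 × 54.4)
  = 14.47 × 0.2761 = 3.995 mg/L
Convert: 3.995 mg/L × 1000 = 3995 µg/L

3995 µg/L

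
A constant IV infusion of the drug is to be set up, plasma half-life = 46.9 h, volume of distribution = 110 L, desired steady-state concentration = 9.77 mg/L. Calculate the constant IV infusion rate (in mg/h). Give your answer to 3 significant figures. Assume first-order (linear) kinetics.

15.9 mg/h

k = ln2 / t½ = 0.693147 / 46.9 = 0.01478 h⁻¹
CL = k × Vd = 0.01478 × 110 = 1.626 L/h
At steady state, infusion rate R₀ = Css × CL = 9.77 × 1.626 = 15.89 mg/h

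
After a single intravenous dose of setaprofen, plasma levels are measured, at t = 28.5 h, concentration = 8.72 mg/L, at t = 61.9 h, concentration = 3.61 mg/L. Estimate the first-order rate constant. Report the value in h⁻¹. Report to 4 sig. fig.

k = ln(C₁/C₂) / (t₂ − t₁) = ln(8.72/3.61) / (61.9 − 28.5)
  = 0.8819 / 33.40 = 0.02640 h⁻¹

0.02640 h⁻¹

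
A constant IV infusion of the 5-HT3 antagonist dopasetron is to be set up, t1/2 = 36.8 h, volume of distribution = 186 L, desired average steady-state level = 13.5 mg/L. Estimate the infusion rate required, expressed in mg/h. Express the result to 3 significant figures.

47.3 mg/h

k = ln2 / t½ = 0.693147 / 36.8 = 0.01884 h⁻¹
CL = k × Vd = 0.01884 × 186 = 3.504 L/h
At steady state, infusion rate R₀ = Css × CL = 13.5 × 3.504 = 47.30 mg/h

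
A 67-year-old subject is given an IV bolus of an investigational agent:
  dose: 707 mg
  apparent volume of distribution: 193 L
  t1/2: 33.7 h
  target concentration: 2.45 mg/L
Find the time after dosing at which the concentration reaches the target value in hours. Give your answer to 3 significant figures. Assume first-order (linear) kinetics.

C₀ = Dose / Vd = 707.0 / 193 = 3.663 mg/L
k = ln2 / t½ = 0.693147 / 33.7 = 0.02057 h⁻¹
t = ln(C₀ / C) / k = ln(3.663 / 2.45) / 0.02057
  = ln(1.495) / 0.02057 = 0.4021 / 0.02057 = 19.55 h

19.6 h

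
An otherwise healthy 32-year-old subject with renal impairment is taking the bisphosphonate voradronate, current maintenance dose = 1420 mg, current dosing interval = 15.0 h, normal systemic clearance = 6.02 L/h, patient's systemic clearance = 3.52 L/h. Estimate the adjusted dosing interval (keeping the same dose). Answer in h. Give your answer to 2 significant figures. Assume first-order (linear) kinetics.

To keep the same average steady-state level, dosing rate must scale with clearance.
CL ratio = 3.52 / 6.02 = 0.5847
New interval (same dose) = 15.0 / 0.5847 = 25.65 h

26 h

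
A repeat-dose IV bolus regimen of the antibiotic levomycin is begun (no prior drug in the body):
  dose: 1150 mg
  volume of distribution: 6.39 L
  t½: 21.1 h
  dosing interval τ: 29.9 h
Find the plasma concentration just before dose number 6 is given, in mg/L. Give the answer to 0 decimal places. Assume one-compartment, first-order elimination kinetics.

107 mg/L

C₀ per dose = Dose / Vd = 1150 / 6.39 = 180.0 mg/L
k = ln2 / t½ = 0.693147 / 21.1 = 0.03285 h⁻¹
Fraction remaining after one interval: r = e^(−kτ) = e^(−0.03285 × 29.9) = 0.3745
Before dose 6, 5 doses have been given (aged 1τ, 2τ, 3τ, 4τ, 5τ).
C_trough = C₀ × (r + r² + … + r^5) = C₀ × r(1−r^5)/(1−r)
        = 180.0 × 0.3745 × (1 − 0.007366) / (1 − 0.3745) = 107.0 mg/L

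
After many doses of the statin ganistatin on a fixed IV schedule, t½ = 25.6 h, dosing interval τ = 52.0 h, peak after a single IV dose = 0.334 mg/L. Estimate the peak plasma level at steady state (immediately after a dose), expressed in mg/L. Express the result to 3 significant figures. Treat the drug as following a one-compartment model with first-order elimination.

0.442 mg/L

k = ln2 / t½ = 0.693147 / 25.6 = 0.02708 h⁻¹
e^(−kτ) = e^(−0.02708 × 52.0) = 0.2446
Accumulation ratio R = 1 / (1 − e^(−kτ)) = 1 / (1 − 0.2446) = 1.324
Steady-state peak = C₀ × R = 0.334 × 1.324 = 0.4422 mg/L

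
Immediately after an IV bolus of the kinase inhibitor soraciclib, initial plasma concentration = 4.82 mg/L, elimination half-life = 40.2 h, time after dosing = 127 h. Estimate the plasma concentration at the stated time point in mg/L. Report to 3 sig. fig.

k = ln2 / t½ = 0.693147 / 40.2 = 0.01724 h⁻¹
C = C₀ · e^(−k·t) = 4.820 × e^(−0.01724 × 127)
  = 4.820 × 0.1120 = 0.5398 mg/L

0.540 mg/L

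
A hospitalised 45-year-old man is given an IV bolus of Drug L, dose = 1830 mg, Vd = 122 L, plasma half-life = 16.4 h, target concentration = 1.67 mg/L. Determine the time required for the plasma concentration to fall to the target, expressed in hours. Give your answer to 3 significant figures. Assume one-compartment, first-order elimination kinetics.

C₀ = Dose / Vd = 1830 / 122 = 15.00 mg/L
k = ln2 / t½ = 0.693147 / 16.4 = 0.04227 h⁻¹
t = ln(C₀ / C) / k = ln(15.00 / 1.67) / 0.04227
  = ln(8.982) / 0.04227 = 2.195 / 0.04227 = 51.93 h

51.9 h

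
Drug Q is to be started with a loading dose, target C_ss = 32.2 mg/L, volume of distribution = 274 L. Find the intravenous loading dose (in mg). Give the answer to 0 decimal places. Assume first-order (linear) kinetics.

LD = Css × Vd = 32.2 × 274 = 8823 mg

8823 mg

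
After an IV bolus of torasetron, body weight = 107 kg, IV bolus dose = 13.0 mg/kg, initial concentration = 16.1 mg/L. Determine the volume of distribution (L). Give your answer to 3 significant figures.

86.4 L

Dose = 13.0 × 107 = 1391 mg
Vd = Dose / C₀ = 1391 / 16.1 = 86.40 L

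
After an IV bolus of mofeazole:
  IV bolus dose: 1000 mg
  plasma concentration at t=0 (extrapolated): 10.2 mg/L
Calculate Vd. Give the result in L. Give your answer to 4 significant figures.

Vd = Dose / C₀ = 1000 / 10.2 = 98.04 L

98.04 L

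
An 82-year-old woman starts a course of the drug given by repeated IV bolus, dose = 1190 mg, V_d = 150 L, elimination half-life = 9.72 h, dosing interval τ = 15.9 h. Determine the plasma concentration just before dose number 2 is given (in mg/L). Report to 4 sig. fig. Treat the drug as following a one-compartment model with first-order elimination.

C₀ per dose = Dose / Vd = 1190 / 150 = 7.933 mg/L
k = ln2 / t½ = 0.693147 / 9.72 = 0.07131 h⁻¹
Fraction remaining after one interval: r = e^(−kτ) = e^(−0.07131 × 15.9) = 0.3218
Before dose 2, 1 dose has been given (aged 1τ).
C_trough = C₀ × r = 7.933 × 0.3218 = 2.553 mg/L

2.553 mg/L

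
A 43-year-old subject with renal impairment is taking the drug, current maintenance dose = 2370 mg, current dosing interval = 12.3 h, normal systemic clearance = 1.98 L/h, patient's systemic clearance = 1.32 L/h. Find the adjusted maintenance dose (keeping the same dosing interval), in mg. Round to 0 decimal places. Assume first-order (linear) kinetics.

To keep the same average steady-state level, dosing rate must scale with clearance.
CL ratio = 1.32 / 1.98 = 0.6667
New dose (same interval) = 2370 × 0.6667 = 1580 mg

1580 mg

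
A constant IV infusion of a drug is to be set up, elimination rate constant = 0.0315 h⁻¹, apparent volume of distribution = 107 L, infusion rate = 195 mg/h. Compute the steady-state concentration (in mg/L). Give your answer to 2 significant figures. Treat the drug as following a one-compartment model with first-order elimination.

58 mg/L

CL = k × Vd = 0.03150 × 107 = 3.371 L/h
At steady state Css = R₀ / CL = 195 / 3.371 = 57.85 mg/L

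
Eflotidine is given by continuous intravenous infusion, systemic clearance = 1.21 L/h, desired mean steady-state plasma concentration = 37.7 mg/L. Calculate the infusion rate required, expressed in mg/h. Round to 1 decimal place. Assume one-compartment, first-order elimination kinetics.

At steady state, infusion rate R₀ = Css × CL = 37.7 × 1.210 = 45.62 mg/h

45.6 mg/h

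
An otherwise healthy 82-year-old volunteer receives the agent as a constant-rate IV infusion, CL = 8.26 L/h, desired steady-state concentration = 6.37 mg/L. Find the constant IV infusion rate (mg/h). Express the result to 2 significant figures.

At steady state, infusion rate R₀ = Css × CL = 6.37 × 8.260 = 52.62 mg/h

53 mg/h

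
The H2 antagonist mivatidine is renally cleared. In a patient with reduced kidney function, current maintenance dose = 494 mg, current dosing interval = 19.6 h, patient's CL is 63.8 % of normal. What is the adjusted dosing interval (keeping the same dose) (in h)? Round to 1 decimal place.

30.7 h

To keep the same average steady-state level, dosing rate must scale with clearance.
CL ratio = 63.8 / 100 = 0.6380
New interval (same dose) = 19.6 / 0.6380 = 30.72 h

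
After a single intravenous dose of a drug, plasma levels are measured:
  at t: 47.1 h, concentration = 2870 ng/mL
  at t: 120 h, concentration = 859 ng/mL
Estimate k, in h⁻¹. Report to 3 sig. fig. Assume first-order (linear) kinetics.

k = ln(C₁/C₂) / (t₂ − t₁) = ln(2870/859) / (120 − 47.1)
  = 1.206 / 72.90 = 0.01654 h⁻¹

0.0165 h⁻¹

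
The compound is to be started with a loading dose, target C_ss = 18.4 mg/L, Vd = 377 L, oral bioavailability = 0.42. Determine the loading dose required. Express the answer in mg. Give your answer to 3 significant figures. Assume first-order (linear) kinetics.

16500 mg

LD = Css × Vd / F = 18.4 × 377 / 0.42 = 16520 mg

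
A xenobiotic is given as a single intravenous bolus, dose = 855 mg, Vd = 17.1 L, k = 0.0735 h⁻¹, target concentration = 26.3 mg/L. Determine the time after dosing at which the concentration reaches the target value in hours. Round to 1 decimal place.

C₀ = Dose / Vd = 855.0 / 17.1 = 50.00 mg/L
t = ln(C₀ / C) / k = ln(50.00 / 26.3) / 0.07350
  = ln(1.901) / 0.07350 = 0.6424 / 0.07350 = 8.740 h

8.7 h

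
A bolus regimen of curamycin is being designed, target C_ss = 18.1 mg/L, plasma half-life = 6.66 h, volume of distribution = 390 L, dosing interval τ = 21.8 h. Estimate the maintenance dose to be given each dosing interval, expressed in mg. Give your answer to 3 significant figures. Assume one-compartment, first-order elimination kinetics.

k = ln2 / t½ = 0.693147 / 6.66 = 0.1041 h⁻¹
CL = k × Vd = 0.1041 × 390 = 40.60 L/h
At steady state, Dose/τ = Css × CL.
Dose = Css × CL × τ = 18.1 × 40.60 × 21.8 = 16020 mg

16000 mg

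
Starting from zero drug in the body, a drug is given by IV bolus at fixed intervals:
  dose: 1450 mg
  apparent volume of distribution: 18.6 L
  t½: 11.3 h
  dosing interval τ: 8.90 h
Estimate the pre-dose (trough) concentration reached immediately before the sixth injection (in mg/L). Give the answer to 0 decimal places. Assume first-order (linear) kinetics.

100 mg/L

C₀ per dose = Dose / Vd = 1450 / 18.6 = 77.96 mg/L
k = ln2 / t½ = 0.693147 / 11.3 = 0.06134 h⁻¹
Fraction remaining after one interval: r = e^(−kτ) = e^(−0.06134 × 8.90) = 0.5793
Before dose 6, 5 doses have been given (aged 1τ, 2τ, 3τ, 4τ, 5τ).
C_trough = C₀ × (r + r² + … + r^5) = C₀ × r(1−r^5)/(1−r)
        = 77.96 × 0.5793 × (1 − 0.06524) / (1 − 0.5793) = 100.3 mg/L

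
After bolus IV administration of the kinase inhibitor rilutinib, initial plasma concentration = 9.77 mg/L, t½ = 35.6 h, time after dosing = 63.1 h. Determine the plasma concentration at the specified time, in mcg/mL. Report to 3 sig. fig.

2.86 mcg/mL

k = ln2 / t½ = 0.693147 / 35.6 = 0.01947 h⁻¹
C = C₀ · e^(−k·t) = 9.770 × e^(−0.01947 × 63.1)
  = 9.770 × 0.2927 = 2.860 mg/L
(2.860 mg/L = 2.860 mcg/mL)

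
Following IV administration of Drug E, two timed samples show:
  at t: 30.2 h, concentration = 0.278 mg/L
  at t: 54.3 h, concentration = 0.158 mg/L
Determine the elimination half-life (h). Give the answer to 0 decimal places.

k = ln(C₁/C₂) / (t₂ − t₁) = ln(0.278/0.158) / (54.3 − 30.2)
  = 0.5650 / 24.10 = 0.02344 h⁻¹
t½ = ln2 / k = 0.693147 / 0.02344 = 29.57 h

30 h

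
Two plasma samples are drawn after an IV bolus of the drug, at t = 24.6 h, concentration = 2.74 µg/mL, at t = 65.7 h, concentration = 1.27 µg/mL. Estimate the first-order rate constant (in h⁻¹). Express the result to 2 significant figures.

0.019 h⁻¹

k = ln(C₁/C₂) / (t₂ − t₁) = ln(2.74/1.27) / (65.7 − 24.6)
  = 0.7689 / 41.10 = 0.01871 h⁻¹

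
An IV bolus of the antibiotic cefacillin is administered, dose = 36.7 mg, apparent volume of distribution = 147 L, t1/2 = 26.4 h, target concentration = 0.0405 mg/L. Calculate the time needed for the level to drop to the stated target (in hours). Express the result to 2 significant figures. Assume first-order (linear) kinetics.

69 h

C₀ = Dose / Vd = 36.70 / 147 = 0.2497 mg/L
k = ln2 / t½ = 0.693147 / 26.4 = 0.02626 h⁻¹
t = ln(C₀ / C) / k = ln(0.2497 / 0.0405) / 0.02626
  = ln(6.165) / 0.02626 = 1.819 / 0.02626 = 69.27 h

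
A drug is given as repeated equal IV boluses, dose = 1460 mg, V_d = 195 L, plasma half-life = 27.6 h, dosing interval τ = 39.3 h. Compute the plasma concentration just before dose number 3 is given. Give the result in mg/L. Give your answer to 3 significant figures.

C₀ per dose = Dose / Vd = 1460 / 195 = 7.487 mg/L
k = ln2 / t½ = 0.693147 / 27.6 = 0.02511 h⁻¹
Fraction remaining after one interval: r = e^(−kτ) = e^(−0.02511 × 39.3) = 0.3728
Before dose 3, 2 doses have been given (aged 1τ, 2τ).
C_trough = C₀ × (r + r²) = 7.487 × (0.3728 + 0.1390) = 3.832 mg/L

3.83 mg/L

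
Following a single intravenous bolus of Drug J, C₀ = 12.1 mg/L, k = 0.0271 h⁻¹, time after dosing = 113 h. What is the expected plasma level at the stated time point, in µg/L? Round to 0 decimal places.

C = C₀ · e^(−k·t) = 12.10 × e^(−0.02710 × 113)
  = 12.10 × 0.04678 = 0.5660 mg/L
Convert: 0.5660 mg/L × 1000 = 566.0 µg/L

566 µg/L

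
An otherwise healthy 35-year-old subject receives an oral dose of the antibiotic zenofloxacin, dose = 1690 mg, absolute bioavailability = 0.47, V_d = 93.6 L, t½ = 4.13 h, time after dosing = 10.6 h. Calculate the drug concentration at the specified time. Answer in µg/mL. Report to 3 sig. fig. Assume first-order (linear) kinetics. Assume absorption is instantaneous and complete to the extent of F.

Amount reaching circulation = F × Dose = 0.47 × 1690 = 794.3 mg
C₀ = F·Dose / Vd = 794.3 / 93.6 = 8.486 mg/L
k = ln2 / t½ = 0.693147 / 4.13 = 0.1678 h⁻¹
C = C₀ · e^(−k·t) = 8.486 × e^(−0.1678 × 10.6)
  = 8.486 × 0.1689 = 1.433 mg/L
(1.433 mg/L = 1.433 µg/mL)

1.43 µg/mL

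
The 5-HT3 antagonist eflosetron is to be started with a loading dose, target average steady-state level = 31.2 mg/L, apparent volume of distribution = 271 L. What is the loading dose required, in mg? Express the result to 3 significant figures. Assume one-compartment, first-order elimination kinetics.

LD = Css × Vd = 31.2 × 271 = 8455 mg

8460 mg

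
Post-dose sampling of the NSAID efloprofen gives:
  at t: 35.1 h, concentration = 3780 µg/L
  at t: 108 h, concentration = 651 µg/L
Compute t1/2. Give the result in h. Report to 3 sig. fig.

k = ln(C₁/C₂) / (t₂ − t₁) = ln(3780/651) / (108 − 35.1)
  = 1.759 / 72.90 = 0.02413 h⁻¹
t½ = ln2 / k = 0.693147 / 0.02413 = 28.73 h

28.7 h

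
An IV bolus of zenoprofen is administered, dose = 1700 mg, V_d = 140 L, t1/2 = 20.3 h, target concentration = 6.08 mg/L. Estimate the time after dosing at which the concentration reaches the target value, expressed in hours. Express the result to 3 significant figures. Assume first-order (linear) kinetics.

C₀ = Dose / Vd = 1700 / 140 = 12.14 mg/L
k = ln2 / t½ = 0.693147 / 20.3 = 0.03415 h⁻¹
t = ln(C₀ / C) / k = ln(12.14 / 6.08) / 0.03415
  = ln(1.997) / 0.03415 = 0.6916 / 0.03415 = 20.25 h

20.3 h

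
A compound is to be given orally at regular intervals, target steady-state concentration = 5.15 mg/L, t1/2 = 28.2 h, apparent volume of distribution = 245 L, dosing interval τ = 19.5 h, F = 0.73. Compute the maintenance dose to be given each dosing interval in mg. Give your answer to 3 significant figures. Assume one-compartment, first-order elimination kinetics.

k = ln2 / t½ = 0.693147 / 28.2 = 0.02458 h⁻¹
CL = k × Vd = 0.02458 × 245 = 6.022 L/h
At steady state, F × (Dose/τ) = Css × CL.
Dose = Css × CL × τ / F = 5.15 × 6.022 × 19.5 / 0.73 = 828.4 mg

828 mg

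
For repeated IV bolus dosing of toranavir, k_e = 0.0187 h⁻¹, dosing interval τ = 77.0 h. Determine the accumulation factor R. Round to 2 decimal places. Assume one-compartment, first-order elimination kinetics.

e^(−kτ) = e^(−0.01870 × 77.0) = 0.2370
Accumulation ratio R = 1 / (1 − e^(−kτ)) = 1 / (1 − 0.2370) = 1.311

1.31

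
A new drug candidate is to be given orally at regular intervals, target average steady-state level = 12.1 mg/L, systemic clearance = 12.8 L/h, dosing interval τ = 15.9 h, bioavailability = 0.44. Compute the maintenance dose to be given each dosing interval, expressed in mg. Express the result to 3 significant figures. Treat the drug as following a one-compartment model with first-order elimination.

At steady state, F × (Dose/τ) = Css × CL.
Dose = Css × CL × τ / F = 12.1 × 12.80 × 15.9 / 0.44 = 5597 mg

5600 mg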